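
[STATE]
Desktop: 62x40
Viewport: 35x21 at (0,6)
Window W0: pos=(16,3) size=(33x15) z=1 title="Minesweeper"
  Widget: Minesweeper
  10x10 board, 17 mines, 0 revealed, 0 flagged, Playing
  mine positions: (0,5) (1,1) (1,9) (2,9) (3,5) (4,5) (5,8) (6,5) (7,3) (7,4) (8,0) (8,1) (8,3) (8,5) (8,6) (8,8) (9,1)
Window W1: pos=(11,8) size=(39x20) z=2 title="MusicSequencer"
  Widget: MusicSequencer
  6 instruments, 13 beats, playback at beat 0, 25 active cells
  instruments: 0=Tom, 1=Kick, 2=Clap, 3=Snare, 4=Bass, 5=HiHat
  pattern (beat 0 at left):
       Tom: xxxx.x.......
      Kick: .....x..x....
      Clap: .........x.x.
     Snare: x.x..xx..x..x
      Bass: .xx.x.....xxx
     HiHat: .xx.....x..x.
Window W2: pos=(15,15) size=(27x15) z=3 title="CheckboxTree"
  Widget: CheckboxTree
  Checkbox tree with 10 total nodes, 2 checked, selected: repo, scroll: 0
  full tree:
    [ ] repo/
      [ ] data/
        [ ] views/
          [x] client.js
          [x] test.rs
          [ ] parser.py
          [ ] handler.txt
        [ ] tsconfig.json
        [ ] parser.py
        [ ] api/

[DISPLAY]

                ┃■■■■■■■■■■        
                ┃■■■■■■■■■■        
           ┏━━━━━━━━━━━━━━━━━━━━━━━
           ┃ MusicSequencer        
           ┠───────────────────────
           ┃      ▼123456789012    
           ┃   Tom████·█·······    
           ┃  Kick·····█··█····    
           ┃  Clap·········█·█·    
           ┃ Sn┏━━━━━━━━━━━━━━━━━━━
           ┃  B┃ CheckboxTree      
           ┃ Hi┠───────────────────
           ┃   ┃>[-] repo/         
           ┃   ┃   [-] data/       
           ┃   ┃     [-] views/    
           ┃   ┃       [x] client.j
           ┃   ┃       [x] test.rs 
           ┃   ┃       [ ] parser.p
           ┃   ┃       [ ] handler.
           ┃   ┃     [ ] tsconfig.j
           ┃   ┃     [ ] parser.py 


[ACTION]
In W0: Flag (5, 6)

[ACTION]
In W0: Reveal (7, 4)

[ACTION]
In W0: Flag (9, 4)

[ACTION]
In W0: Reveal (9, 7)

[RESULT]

                ┃■■■■■✹■■■■        
                ┃■✹■■■■■■■✹        
           ┏━━━━━━━━━━━━━━━━━━━━━━━
           ┃ MusicSequencer        
           ┠───────────────────────
           ┃      ▼123456789012    
           ┃   Tom████·█·······    
           ┃  Kick·····█··█····    
           ┃  Clap·········█·█·    
           ┃ Sn┏━━━━━━━━━━━━━━━━━━━
           ┃  B┃ CheckboxTree      
           ┃ Hi┠───────────────────
           ┃   ┃>[-] repo/         
           ┃   ┃   [-] data/       
           ┃   ┃     [-] views/    
           ┃   ┃       [x] client.j
           ┃   ┃       [x] test.rs 
           ┃   ┃       [ ] parser.p
           ┃   ┃       [ ] handler.
           ┃   ┃     [ ] tsconfig.j
           ┃   ┃     [ ] parser.py 


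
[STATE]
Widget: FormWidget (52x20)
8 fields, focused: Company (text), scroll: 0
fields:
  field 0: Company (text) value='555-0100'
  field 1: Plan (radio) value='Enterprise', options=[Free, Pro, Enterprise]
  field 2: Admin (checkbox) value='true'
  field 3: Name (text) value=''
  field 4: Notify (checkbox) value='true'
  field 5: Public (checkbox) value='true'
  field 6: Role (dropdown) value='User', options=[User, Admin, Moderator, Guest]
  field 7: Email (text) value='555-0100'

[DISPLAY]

> Company:    [555-0100                            ]
  Plan:       ( ) Free  ( ) Pro  (●) Enterprise     
  Admin:      [x]                                   
  Name:       [                                    ]
  Notify:     [x]                                   
  Public:     [x]                                   
  Role:       [User                               ▼]
  Email:      [555-0100                            ]
                                                    
                                                    
                                                    
                                                    
                                                    
                                                    
                                                    
                                                    
                                                    
                                                    
                                                    
                                                    


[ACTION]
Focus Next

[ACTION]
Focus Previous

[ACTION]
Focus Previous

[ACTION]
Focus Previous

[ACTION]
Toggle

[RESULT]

  Company:    [555-0100                            ]
  Plan:       ( ) Free  ( ) Pro  (●) Enterprise     
  Admin:      [x]                                   
  Name:       [                                    ]
  Notify:     [x]                                   
  Public:     [x]                                   
> Role:       [User                               ▼]
  Email:      [555-0100                            ]
                                                    
                                                    
                                                    
                                                    
                                                    
                                                    
                                                    
                                                    
                                                    
                                                    
                                                    
                                                    


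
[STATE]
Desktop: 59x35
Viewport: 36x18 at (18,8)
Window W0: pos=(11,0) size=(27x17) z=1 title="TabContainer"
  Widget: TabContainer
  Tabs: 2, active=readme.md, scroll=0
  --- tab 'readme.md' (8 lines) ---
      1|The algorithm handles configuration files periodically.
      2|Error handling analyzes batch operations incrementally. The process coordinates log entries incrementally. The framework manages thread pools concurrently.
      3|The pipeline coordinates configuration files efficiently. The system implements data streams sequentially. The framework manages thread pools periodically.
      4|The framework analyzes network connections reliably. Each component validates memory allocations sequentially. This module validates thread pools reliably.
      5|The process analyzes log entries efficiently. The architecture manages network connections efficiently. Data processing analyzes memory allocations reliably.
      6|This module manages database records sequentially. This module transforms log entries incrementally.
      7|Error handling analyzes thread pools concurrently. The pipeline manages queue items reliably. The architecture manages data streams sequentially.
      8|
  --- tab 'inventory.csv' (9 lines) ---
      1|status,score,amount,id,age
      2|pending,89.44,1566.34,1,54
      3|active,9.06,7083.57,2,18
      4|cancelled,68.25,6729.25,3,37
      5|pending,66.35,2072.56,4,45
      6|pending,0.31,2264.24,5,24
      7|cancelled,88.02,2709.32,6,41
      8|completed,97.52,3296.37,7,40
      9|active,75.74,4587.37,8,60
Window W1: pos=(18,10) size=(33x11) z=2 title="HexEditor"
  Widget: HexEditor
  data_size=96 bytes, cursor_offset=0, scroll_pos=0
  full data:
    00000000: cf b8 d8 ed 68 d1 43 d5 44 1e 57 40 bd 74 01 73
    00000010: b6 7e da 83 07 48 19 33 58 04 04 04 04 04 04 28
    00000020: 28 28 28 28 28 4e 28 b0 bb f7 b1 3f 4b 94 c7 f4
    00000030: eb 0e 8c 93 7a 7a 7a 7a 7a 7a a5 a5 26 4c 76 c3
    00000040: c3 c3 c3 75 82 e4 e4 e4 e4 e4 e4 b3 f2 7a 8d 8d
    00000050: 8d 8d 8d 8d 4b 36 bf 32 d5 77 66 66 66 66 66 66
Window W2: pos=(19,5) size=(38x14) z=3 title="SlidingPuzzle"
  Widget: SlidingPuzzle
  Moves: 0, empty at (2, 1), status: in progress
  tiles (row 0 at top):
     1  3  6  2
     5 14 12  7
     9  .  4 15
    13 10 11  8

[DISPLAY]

a┃┌────┬────┬────┬────┐             
o┃│  1 │  3 │  6 │  2 │             
┏┃├────┼────┼────┼────┤             
┃┃│  5 │ 14 │ 12 │  7 │             
┠┃├────┼────┼────┼────┤             
┃┃│  9 │    │  4 │ 15 │             
┃┃├────┼────┼────┼────┤             
┃┃│ 13 │ 10 │ 11 │  8 │             
┃┃└────┴────┴────┴────┘             
┃┃Moves: 0                          
┃┗━━━━━━━━━━━━━━━━━━━━━━━━━━━━━━━━━━
┃                               ┃   
┗━━━━━━━━━━━━━━━━━━━━━━━━━━━━━━━┛   
                                    
                                    
                                    
                                    
                                    


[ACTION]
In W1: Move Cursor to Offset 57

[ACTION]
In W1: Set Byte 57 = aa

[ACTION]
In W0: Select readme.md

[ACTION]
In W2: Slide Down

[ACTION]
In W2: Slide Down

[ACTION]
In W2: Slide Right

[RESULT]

a┃┌────┬────┬────┬────┐             
o┃│    │  1 │  6 │  2 │             
┏┃├────┼────┼────┼────┤             
┃┃│  5 │  3 │ 12 │  7 │             
┠┃├────┼────┼────┼────┤             
┃┃│  9 │ 14 │  4 │ 15 │             
┃┃├────┼────┼────┼────┤             
┃┃│ 13 │ 10 │ 11 │  8 │             
┃┃└────┴────┴────┴────┘             
┃┃Moves: 3                          
┃┗━━━━━━━━━━━━━━━━━━━━━━━━━━━━━━━━━━
┃                               ┃   
┗━━━━━━━━━━━━━━━━━━━━━━━━━━━━━━━┛   
                                    
                                    
                                    
                                    
                                    


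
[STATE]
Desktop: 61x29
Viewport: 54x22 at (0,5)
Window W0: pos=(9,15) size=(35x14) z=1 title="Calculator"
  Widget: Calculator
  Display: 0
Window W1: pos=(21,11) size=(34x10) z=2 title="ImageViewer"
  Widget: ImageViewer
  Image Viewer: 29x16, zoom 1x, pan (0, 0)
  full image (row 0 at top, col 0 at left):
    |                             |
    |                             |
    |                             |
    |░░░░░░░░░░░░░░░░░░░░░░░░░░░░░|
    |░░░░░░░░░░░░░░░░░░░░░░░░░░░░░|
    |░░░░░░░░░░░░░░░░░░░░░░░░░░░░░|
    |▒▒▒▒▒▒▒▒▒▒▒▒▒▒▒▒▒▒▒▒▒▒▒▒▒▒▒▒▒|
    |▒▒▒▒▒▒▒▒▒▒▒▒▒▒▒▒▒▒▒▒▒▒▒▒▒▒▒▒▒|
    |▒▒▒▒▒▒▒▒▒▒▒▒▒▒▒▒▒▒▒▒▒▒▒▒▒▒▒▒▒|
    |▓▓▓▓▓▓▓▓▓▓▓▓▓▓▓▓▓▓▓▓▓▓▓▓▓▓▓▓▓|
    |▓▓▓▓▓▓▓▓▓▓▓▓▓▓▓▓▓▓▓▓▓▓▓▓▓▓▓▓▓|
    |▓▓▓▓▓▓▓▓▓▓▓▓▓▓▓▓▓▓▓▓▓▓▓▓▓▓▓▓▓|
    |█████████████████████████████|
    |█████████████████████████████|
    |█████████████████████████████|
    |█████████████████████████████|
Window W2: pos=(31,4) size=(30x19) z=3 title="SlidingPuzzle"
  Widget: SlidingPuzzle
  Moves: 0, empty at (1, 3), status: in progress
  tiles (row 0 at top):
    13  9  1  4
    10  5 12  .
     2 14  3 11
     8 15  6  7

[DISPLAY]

                               ┃ SlidingPuzzle        
                               ┠──────────────────────
                               ┃┌────┬────┬────┬────┐ 
                               ┃│ 13 │  9 │  1 │  4 │ 
                               ┃├────┼────┼────┼────┤ 
                               ┃│ 10 │  5 │ 12 │    │ 
                     ┏━━━━━━━━━┃├────┼────┼────┼────┤ 
                     ┃ ImageVie┃│  2 │ 14 │  3 │ 11 │ 
                     ┠─────────┃├────┼────┼────┼────┤ 
                     ┃         ┃│  8 │ 15 │  6 │  7 │ 
         ┏━━━━━━━━━━━┃         ┃└────┴────┴────┴────┘ 
         ┃ Calculator┃         ┃Moves: 0              
         ┠───────────┃░░░░░░░░░┃                      
         ┃           ┃░░░░░░░░░┃                      
         ┃┌───┬───┬──┃░░░░░░░░░┃                      
         ┃│ 7 │ 8 │ 9┗━━━━━━━━━┃                      
         ┃├───┼───┼───┼───┤    ┃                      
         ┃│ 4 │ 5 │ 6 │ × │    ┗━━━━━━━━━━━━━━━━━━━━━━
         ┃├───┼───┼───┼───┤                ┃          
         ┃│ 1 │ 2 │ 3 │ - │                ┃          
         ┃├───┼───┼───┼───┤                ┃          
         ┃│ 0 │ . │ = │ + │                ┃          


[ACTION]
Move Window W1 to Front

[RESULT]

                               ┃ SlidingPuzzle        
                               ┠──────────────────────
                               ┃┌────┬────┬────┬────┐ 
                               ┃│ 13 │  9 │  1 │  4 │ 
                               ┃├────┼────┼────┼────┤ 
                               ┃│ 10 │  5 │ 12 │    │ 
                     ┏━━━━━━━━━━━━━━━━━━━━━━━━━━━━━━━━
                     ┃ ImageViewer                    
                     ┠────────────────────────────────
                     ┃                                
         ┏━━━━━━━━━━━┃                                
         ┃ Calculator┃                                
         ┠───────────┃░░░░░░░░░░░░░░░░░░░░░░░░░░░░░   
         ┃           ┃░░░░░░░░░░░░░░░░░░░░░░░░░░░░░   
         ┃┌───┬───┬──┃░░░░░░░░░░░░░░░░░░░░░░░░░░░░░   
         ┃│ 7 │ 8 │ 9┗━━━━━━━━━━━━━━━━━━━━━━━━━━━━━━━━
         ┃├───┼───┼───┼───┤    ┃                      
         ┃│ 4 │ 5 │ 6 │ × │    ┗━━━━━━━━━━━━━━━━━━━━━━
         ┃├───┼───┼───┼───┤                ┃          
         ┃│ 1 │ 2 │ 3 │ - │                ┃          
         ┃├───┼───┼───┼───┤                ┃          
         ┃│ 0 │ . │ = │ + │                ┃          


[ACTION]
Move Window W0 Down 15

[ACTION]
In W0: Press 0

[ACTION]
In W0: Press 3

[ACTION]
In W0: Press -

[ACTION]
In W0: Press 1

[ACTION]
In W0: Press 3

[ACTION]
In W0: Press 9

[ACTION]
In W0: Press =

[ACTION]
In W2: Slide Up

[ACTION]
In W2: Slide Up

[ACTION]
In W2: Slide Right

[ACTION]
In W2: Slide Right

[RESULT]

                               ┃ SlidingPuzzle        
                               ┠──────────────────────
                               ┃┌────┬────┬────┬────┐ 
                               ┃│ 13 │  9 │  1 │  4 │ 
                               ┃├────┼────┼────┼────┤ 
                               ┃│ 10 │  5 │ 12 │ 11 │ 
                     ┏━━━━━━━━━━━━━━━━━━━━━━━━━━━━━━━━
                     ┃ ImageViewer                    
                     ┠────────────────────────────────
                     ┃                                
         ┏━━━━━━━━━━━┃                                
         ┃ Calculator┃                                
         ┠───────────┃░░░░░░░░░░░░░░░░░░░░░░░░░░░░░   
         ┃           ┃░░░░░░░░░░░░░░░░░░░░░░░░░░░░░   
         ┃┌───┬───┬──┃░░░░░░░░░░░░░░░░░░░░░░░░░░░░░   
         ┃│ 7 │ 8 │ 9┗━━━━━━━━━━━━━━━━━━━━━━━━━━━━━━━━
         ┃├───┼───┼───┼───┤    ┃                      
         ┃│ 4 │ 5 │ 6 │ × │    ┗━━━━━━━━━━━━━━━━━━━━━━
         ┃├───┼───┼───┼───┤                ┃          
         ┃│ 1 │ 2 │ 3 │ - │                ┃          
         ┃├───┼───┼───┼───┤                ┃          
         ┃│ 0 │ . │ = │ + │                ┃          


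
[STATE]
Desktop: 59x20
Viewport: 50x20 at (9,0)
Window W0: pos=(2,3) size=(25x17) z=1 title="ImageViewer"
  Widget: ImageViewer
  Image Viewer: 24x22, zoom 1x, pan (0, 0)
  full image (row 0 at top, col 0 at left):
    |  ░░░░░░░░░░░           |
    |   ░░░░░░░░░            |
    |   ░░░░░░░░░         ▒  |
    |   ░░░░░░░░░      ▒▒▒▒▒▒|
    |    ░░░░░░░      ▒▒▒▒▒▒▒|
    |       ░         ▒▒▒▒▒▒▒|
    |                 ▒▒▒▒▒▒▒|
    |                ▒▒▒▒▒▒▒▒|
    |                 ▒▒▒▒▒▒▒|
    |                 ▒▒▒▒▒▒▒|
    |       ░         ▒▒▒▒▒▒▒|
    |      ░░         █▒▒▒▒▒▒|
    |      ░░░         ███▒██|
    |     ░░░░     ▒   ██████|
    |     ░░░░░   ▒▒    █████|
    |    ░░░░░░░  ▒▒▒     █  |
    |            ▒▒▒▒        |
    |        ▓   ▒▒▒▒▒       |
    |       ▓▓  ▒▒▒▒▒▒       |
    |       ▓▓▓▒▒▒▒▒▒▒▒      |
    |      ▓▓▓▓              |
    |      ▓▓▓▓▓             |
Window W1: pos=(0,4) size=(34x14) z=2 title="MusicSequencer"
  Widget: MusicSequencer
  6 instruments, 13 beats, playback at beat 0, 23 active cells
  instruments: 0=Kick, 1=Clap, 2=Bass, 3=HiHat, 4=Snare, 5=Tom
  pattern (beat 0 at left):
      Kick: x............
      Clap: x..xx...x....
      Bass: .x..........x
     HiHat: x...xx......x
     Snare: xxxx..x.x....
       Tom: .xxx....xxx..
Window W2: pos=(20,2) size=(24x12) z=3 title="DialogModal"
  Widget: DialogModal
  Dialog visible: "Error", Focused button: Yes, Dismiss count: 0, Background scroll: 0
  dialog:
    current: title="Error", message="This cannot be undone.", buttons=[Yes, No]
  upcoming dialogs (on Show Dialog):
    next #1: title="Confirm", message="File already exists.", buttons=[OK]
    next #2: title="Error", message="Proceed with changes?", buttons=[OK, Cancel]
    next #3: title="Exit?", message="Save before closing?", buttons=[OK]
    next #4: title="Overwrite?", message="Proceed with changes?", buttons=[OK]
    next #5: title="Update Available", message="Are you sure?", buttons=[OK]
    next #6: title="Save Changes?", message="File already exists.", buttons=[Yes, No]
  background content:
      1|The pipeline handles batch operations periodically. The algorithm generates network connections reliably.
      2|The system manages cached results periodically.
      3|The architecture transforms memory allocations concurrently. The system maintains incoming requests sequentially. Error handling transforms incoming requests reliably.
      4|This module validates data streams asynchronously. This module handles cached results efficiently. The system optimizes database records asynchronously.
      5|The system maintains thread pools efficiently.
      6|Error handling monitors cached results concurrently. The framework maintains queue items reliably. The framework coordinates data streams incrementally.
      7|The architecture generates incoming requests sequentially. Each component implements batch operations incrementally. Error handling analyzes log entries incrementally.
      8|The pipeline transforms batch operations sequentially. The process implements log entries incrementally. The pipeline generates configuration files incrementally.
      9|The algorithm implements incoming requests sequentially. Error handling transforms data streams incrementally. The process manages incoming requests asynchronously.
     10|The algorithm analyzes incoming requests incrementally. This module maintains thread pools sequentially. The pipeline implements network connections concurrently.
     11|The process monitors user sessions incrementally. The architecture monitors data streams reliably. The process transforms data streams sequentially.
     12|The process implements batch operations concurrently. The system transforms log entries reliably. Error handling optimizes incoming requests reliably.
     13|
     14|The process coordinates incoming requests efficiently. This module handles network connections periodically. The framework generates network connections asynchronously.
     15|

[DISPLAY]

                                                  
                                                  
           ┏━━━━━━━━━━━━━━━━━━━━━━┓               
━━━━━━━━━━━┃ DialogModal          ┃               
━━━━━━━━━━━┠──────────────────────┨               
quencer    ┃The pipeline handles b┃               
───────────┃Th┌────────────────┐ac┃               
23456789012┃Th│     Error      │ns┃               
···········┃Th│This cannot be u│s ┃               
·██···█····┃Th│   [Yes]  No    │ t┃               
··········█┃Er└────────────────┘or┃               
··██······█┃The architecture gener┃               
██··█·█····┃The pipeline transform┃               
██····███··┗━━━━━━━━━━━━━━━━━━━━━━┛               
                        ┃                         
                        ┃                         
                        ┃                         
━━━━━━━━━━━━━━━━━━━━━━━━┛                         
░░░         ███▒█┃                                
━━━━━━━━━━━━━━━━━┛                                


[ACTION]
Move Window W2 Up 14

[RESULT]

           ┏━━━━━━━━━━━━━━━━━━━━━━┓               
           ┃ DialogModal          ┃               
           ┠──────────────────────┨               
━━━━━━━━━━━┃The pipeline handles b┃               
━━━━━━━━━━━┃Th┌────────────────┐ac┃               
quencer    ┃Th│     Error      │ns┃               
───────────┃Th│This cannot be u│s ┃               
23456789012┃Th│   [Yes]  No    │ t┃               
···········┃Er└────────────────┘or┃               
·██···█····┃The architecture gener┃               
··········█┃The pipeline transform┃               
··██······█┗━━━━━━━━━━━━━━━━━━━━━━┛               
██··█·█····             ┃                         
██····███··             ┃                         
                        ┃                         
                        ┃                         
                        ┃                         
━━━━━━━━━━━━━━━━━━━━━━━━┛                         
░░░         ███▒█┃                                
━━━━━━━━━━━━━━━━━┛                                


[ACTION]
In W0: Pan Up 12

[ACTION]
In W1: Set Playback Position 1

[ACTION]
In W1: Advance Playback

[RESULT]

           ┏━━━━━━━━━━━━━━━━━━━━━━┓               
           ┃ DialogModal          ┃               
           ┠──────────────────────┨               
━━━━━━━━━━━┃The pipeline handles b┃               
━━━━━━━━━━━┃Th┌────────────────┐ac┃               
quencer    ┃Th│     Error      │ns┃               
───────────┃Th│This cannot be u│s ┃               
▼3456789012┃Th│   [Yes]  No    │ t┃               
···········┃Er└────────────────┘or┃               
·██···█····┃The architecture gener┃               
··········█┃The pipeline transform┃               
··██······█┗━━━━━━━━━━━━━━━━━━━━━━┛               
██··█·█····             ┃                         
██····███··             ┃                         
                        ┃                         
                        ┃                         
                        ┃                         
━━━━━━━━━━━━━━━━━━━━━━━━┛                         
░░░         ███▒█┃                                
━━━━━━━━━━━━━━━━━┛                                


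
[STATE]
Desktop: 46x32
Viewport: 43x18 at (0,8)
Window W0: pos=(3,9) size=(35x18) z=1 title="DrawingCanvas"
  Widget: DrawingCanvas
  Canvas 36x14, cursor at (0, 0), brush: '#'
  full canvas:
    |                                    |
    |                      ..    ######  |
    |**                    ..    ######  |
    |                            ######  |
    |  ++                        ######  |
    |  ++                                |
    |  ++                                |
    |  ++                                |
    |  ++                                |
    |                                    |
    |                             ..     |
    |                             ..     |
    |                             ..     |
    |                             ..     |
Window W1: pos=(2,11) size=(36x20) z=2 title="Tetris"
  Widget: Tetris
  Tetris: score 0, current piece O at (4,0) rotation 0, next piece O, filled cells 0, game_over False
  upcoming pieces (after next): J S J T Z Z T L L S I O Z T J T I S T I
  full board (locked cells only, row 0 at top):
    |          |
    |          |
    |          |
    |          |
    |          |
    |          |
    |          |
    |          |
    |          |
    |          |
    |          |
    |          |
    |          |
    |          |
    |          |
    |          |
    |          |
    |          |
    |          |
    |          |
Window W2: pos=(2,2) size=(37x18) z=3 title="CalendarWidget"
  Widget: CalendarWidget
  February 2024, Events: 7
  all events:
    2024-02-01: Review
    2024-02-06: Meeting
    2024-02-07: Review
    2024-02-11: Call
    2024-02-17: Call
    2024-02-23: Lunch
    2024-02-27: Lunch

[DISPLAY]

  ┃ 5  6*  7*  8  9 10 11*            ┃    
  ┃12 13 14 15 16 17* 18              ┃    
  ┃19 20 21 22 23* 24 25              ┃    
  ┃26 27* 28 29                       ┃    
  ┃                                   ┃    
  ┃                                   ┃    
  ┃                                   ┃    
  ┃                                   ┃    
  ┃                                   ┃    
  ┃                                   ┃    
  ┃                                   ┃    
  ┗━━━━━━━━━━━━━━━━━━━━━━━━━━━━━━━━━━━┛    
  ┃          │Score:                 ┃     
  ┃          │0                      ┃     
  ┃          │                       ┃     
  ┃          │                       ┃     
  ┃          │                       ┃     
  ┃          │                       ┃     


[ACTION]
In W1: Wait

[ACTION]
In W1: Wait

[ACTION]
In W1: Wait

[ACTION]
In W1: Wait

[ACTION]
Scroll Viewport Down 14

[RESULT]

  ┃                                   ┃    
  ┃                                   ┃    
  ┃                                   ┃    
  ┃                                   ┃    
  ┃                                   ┃    
  ┗━━━━━━━━━━━━━━━━━━━━━━━━━━━━━━━━━━━┛    
  ┃          │Score:                 ┃     
  ┃          │0                      ┃     
  ┃          │                       ┃     
  ┃          │                       ┃     
  ┃          │                       ┃     
  ┃          │                       ┃     
  ┃          │                       ┃     
  ┃          │                       ┃     
  ┃          │                       ┃     
  ┃          │                       ┃     
  ┗━━━━━━━━━━━━━━━━━━━━━━━━━━━━━━━━━━┛     
                                           


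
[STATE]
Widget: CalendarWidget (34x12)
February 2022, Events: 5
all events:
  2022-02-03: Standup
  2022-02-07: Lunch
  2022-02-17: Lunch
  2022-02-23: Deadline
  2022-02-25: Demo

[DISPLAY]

          February 2022           
Mo Tu We Th Fr Sa Su              
    1  2  3*  4  5  6             
 7*  8  9 10 11 12 13             
14 15 16 17* 18 19 20             
21 22 23* 24 25* 26 27            
28                                
                                  
                                  
                                  
                                  
                                  


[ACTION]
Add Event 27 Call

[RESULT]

          February 2022           
Mo Tu We Th Fr Sa Su              
    1  2  3*  4  5  6             
 7*  8  9 10 11 12 13             
14 15 16 17* 18 19 20             
21 22 23* 24 25* 26 27*           
28                                
                                  
                                  
                                  
                                  
                                  


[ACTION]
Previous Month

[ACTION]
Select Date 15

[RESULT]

           January 2022           
Mo Tu We Th Fr Sa Su              
                1  2              
 3  4  5  6  7  8  9              
10 11 12 13 14 [15] 16            
17 18 19 20 21 22 23              
24 25 26 27 28 29 30              
31                                
                                  
                                  
                                  
                                  


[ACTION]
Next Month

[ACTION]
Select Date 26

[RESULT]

          February 2022           
Mo Tu We Th Fr Sa Su              
    1  2  3*  4  5  6             
 7*  8  9 10 11 12 13             
14 15 16 17* 18 19 20             
21 22 23* 24 25* [26] 27*         
28                                
                                  
                                  
                                  
                                  
                                  


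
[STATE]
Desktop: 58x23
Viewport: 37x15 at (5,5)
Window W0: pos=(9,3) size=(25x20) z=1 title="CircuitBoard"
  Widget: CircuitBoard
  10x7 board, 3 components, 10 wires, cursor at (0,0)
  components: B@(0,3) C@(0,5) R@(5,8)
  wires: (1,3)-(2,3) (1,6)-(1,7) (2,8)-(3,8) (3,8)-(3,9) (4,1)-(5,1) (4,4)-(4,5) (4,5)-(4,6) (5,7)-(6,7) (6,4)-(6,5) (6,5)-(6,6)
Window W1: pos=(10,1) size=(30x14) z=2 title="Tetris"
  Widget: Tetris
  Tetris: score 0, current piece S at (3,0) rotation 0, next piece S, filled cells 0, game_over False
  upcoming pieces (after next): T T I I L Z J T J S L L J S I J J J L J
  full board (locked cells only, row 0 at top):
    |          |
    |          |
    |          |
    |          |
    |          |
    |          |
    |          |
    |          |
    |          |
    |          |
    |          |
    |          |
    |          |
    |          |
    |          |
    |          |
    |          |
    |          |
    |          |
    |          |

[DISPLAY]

    ┠┃          │ ░░              ┃  
    ┃┃          │░░               ┃  
    ┃┃          │                 ┃  
    ┃┃          │                 ┃  
    ┃┃          │                 ┃  
    ┃┃          │Score:           ┃  
    ┃┃          │0                ┃  
    ┃┃          │                 ┃  
    ┃┃          │                 ┃  
    ┃┗━━━━━━━━━━━━━━━━━━━━━━━━━━━━┛  
    ┃4       ·           · ─┃        
    ┃        │              ┃        
    ┃5       ·              ┃        
    ┃                       ┃        
    ┃6                   · ─┃        


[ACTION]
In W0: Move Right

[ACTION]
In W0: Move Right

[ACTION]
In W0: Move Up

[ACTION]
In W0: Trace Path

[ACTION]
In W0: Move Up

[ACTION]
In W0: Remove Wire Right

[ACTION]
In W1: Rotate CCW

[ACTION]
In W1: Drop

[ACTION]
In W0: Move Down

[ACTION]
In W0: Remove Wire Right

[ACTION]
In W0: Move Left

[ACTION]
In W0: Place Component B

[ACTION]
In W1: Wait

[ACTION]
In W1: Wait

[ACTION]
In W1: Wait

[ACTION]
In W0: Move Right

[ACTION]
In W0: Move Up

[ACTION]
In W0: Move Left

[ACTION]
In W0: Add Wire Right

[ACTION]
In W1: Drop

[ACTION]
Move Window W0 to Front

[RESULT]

    ┠───────────────────────┨     ┃  
    ┃   0 1 2 3 4 5 6 7 8 9 ┃     ┃  
    ┃0      [.]─ ·   B      ┃     ┃  
    ┃                       ┃     ┃  
    ┃1       B       ·      ┃     ┃  
    ┃                │      ┃     ┃  
    ┃2               ·      ┃     ┃  
    ┃                       ┃     ┃  
    ┃3                      ┃     ┃  
    ┃                       ┃━━━━━┛  
    ┃4       ·           · ─┃        
    ┃        │              ┃        
    ┃5       ·              ┃        
    ┃                       ┃        
    ┃6                   · ─┃        


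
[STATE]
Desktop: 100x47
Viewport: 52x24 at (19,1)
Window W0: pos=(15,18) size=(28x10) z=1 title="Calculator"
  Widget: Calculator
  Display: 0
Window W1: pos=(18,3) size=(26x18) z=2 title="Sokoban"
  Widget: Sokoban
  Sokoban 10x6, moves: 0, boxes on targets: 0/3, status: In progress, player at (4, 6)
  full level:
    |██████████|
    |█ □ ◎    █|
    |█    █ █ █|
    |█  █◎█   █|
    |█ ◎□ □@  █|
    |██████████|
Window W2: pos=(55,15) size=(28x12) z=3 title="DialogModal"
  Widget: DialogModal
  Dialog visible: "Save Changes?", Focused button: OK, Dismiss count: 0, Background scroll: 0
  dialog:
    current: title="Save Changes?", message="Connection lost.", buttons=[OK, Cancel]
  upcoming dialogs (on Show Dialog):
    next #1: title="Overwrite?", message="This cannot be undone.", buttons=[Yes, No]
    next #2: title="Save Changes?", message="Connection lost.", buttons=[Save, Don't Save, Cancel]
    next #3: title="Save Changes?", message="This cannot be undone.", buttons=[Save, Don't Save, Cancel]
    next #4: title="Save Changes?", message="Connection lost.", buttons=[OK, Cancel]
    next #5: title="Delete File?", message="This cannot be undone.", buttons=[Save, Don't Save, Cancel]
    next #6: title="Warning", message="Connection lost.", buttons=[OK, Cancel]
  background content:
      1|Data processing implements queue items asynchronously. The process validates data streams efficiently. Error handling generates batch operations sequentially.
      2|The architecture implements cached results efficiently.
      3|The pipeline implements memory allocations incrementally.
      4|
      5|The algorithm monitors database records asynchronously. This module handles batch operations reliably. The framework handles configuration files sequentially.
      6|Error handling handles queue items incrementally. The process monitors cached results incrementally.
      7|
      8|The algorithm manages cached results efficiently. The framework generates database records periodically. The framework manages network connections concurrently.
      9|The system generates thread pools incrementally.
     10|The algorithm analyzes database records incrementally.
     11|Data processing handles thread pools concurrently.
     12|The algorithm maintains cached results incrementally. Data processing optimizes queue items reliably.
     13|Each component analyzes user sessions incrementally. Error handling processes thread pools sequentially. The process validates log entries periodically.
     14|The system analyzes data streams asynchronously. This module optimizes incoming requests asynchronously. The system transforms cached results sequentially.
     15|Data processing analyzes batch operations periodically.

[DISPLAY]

                                                    
                                                    
━━━━━━━━━━━━━━━━━━━━━━━━┓                           
 Sokoban                ┃                           
────────────────────────┨                           
██████████              ┃                           
█ □ ◎    █              ┃                           
█    █ █ █              ┃                           
█  █◎█   █              ┃                           
█ ◎□ □@  █              ┃                           
██████████              ┃                           
Moves: 0  0/3           ┃                           
                        ┃                           
                        ┃                           
                        ┃           ┏━━━━━━━━━━━━━━━
                        ┃           ┃ DialogModal   
                        ┃           ┠───────────────
                        ┃           ┃Data processing
                        ┃           ┃The┌───────────
━━━━━━━━━━━━━━━━━━━━━━━━┛           ┃The│  Save Chan
                      0┃            ┃   │ Connection
─┬───┬───┬───┐         ┃            ┃The│  [OK]  Can
 │ 8 │ 9 │ ÷ │         ┃            ┃Err└───────────
─┼───┼───┼───┤         ┃            ┃               


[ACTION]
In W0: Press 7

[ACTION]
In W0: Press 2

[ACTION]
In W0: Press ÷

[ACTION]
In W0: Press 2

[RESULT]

                                                    
                                                    
━━━━━━━━━━━━━━━━━━━━━━━━┓                           
 Sokoban                ┃                           
────────────────────────┨                           
██████████              ┃                           
█ □ ◎    █              ┃                           
█    █ █ █              ┃                           
█  █◎█   █              ┃                           
█ ◎□ □@  █              ┃                           
██████████              ┃                           
Moves: 0  0/3           ┃                           
                        ┃                           
                        ┃                           
                        ┃           ┏━━━━━━━━━━━━━━━
                        ┃           ┃ DialogModal   
                        ┃           ┠───────────────
                        ┃           ┃Data processing
                        ┃           ┃The┌───────────
━━━━━━━━━━━━━━━━━━━━━━━━┛           ┃The│  Save Chan
                      2┃            ┃   │ Connection
─┬───┬───┬───┐         ┃            ┃The│  [OK]  Can
 │ 8 │ 9 │ ÷ │         ┃            ┃Err└───────────
─┼───┼───┼───┤         ┃            ┃               
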